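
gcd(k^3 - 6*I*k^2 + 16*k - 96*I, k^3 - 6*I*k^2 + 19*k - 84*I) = k + 4*I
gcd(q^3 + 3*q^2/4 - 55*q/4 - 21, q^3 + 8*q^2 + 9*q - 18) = q + 3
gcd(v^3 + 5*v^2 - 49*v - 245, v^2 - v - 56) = v + 7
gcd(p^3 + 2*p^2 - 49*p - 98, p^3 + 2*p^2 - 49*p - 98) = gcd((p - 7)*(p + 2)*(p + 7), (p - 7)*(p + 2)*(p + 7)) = p^3 + 2*p^2 - 49*p - 98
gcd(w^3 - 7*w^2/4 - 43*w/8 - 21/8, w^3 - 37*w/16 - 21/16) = w^2 + 7*w/4 + 3/4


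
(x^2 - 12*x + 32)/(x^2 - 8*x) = (x - 4)/x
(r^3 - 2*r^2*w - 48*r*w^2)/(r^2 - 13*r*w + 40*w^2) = r*(r + 6*w)/(r - 5*w)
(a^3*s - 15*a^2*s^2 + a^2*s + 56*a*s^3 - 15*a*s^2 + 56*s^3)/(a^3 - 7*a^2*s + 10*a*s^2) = s*(a^3 - 15*a^2*s + a^2 + 56*a*s^2 - 15*a*s + 56*s^2)/(a*(a^2 - 7*a*s + 10*s^2))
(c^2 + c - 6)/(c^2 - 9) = (c - 2)/(c - 3)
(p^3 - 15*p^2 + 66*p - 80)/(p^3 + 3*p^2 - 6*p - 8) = (p^2 - 13*p + 40)/(p^2 + 5*p + 4)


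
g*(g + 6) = g^2 + 6*g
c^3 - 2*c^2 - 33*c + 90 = (c - 5)*(c - 3)*(c + 6)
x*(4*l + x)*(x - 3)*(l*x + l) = 4*l^2*x^3 - 8*l^2*x^2 - 12*l^2*x + l*x^4 - 2*l*x^3 - 3*l*x^2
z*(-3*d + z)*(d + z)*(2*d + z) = -6*d^3*z - 7*d^2*z^2 + z^4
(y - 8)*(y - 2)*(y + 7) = y^3 - 3*y^2 - 54*y + 112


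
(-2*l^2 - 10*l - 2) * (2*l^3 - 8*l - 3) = -4*l^5 - 20*l^4 + 12*l^3 + 86*l^2 + 46*l + 6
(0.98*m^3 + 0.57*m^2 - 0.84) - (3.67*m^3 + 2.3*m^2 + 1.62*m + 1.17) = -2.69*m^3 - 1.73*m^2 - 1.62*m - 2.01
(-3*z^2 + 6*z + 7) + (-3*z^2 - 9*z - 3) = -6*z^2 - 3*z + 4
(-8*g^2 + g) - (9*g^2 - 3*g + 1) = -17*g^2 + 4*g - 1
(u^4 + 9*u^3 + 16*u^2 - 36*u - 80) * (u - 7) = u^5 + 2*u^4 - 47*u^3 - 148*u^2 + 172*u + 560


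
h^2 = h^2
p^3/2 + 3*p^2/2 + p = p*(p/2 + 1/2)*(p + 2)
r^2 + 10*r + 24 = (r + 4)*(r + 6)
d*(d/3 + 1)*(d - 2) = d^3/3 + d^2/3 - 2*d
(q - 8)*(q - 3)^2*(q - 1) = q^4 - 15*q^3 + 71*q^2 - 129*q + 72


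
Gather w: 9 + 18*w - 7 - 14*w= 4*w + 2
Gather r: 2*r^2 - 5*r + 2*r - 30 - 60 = 2*r^2 - 3*r - 90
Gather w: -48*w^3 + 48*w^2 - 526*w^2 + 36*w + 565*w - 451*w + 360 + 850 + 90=-48*w^3 - 478*w^2 + 150*w + 1300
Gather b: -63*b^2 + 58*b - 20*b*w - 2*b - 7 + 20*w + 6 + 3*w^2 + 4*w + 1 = -63*b^2 + b*(56 - 20*w) + 3*w^2 + 24*w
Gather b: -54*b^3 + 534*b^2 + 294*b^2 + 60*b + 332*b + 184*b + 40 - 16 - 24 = -54*b^3 + 828*b^2 + 576*b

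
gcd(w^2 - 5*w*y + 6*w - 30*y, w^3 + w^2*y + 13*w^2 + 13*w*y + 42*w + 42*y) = w + 6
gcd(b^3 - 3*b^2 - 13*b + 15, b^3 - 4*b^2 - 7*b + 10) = b^2 - 6*b + 5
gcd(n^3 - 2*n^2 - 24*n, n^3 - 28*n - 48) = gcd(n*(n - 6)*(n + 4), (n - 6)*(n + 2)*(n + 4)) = n^2 - 2*n - 24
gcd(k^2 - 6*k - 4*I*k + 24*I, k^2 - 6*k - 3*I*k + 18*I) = k - 6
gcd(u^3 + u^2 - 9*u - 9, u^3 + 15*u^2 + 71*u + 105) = u + 3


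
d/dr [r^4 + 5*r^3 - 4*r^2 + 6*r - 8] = 4*r^3 + 15*r^2 - 8*r + 6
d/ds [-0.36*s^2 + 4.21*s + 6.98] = 4.21 - 0.72*s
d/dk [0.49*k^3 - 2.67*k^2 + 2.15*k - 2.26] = 1.47*k^2 - 5.34*k + 2.15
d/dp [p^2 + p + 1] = 2*p + 1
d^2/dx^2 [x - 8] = 0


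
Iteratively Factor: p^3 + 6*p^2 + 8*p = (p + 4)*(p^2 + 2*p) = p*(p + 4)*(p + 2)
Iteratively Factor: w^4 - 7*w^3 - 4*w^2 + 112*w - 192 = (w - 4)*(w^3 - 3*w^2 - 16*w + 48) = (w - 4)*(w - 3)*(w^2 - 16) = (w - 4)^2*(w - 3)*(w + 4)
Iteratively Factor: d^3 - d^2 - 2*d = (d + 1)*(d^2 - 2*d) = d*(d + 1)*(d - 2)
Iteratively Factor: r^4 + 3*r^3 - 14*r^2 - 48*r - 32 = (r - 4)*(r^3 + 7*r^2 + 14*r + 8) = (r - 4)*(r + 2)*(r^2 + 5*r + 4) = (r - 4)*(r + 2)*(r + 4)*(r + 1)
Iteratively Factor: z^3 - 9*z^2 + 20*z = (z - 5)*(z^2 - 4*z) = (z - 5)*(z - 4)*(z)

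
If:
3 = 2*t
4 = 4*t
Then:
No Solution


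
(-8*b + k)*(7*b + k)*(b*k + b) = -56*b^3*k - 56*b^3 - b^2*k^2 - b^2*k + b*k^3 + b*k^2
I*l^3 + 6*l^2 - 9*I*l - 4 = (l - 4*I)*(l - I)*(I*l + 1)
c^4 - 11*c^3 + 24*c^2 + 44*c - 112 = (c - 7)*(c - 4)*(c - 2)*(c + 2)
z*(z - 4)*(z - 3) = z^3 - 7*z^2 + 12*z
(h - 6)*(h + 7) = h^2 + h - 42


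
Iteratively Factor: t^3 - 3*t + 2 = (t - 1)*(t^2 + t - 2) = (t - 1)*(t + 2)*(t - 1)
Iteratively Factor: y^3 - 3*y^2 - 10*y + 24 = (y - 2)*(y^2 - y - 12) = (y - 2)*(y + 3)*(y - 4)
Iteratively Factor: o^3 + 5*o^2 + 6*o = (o + 2)*(o^2 + 3*o) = (o + 2)*(o + 3)*(o)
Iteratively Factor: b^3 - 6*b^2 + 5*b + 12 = (b + 1)*(b^2 - 7*b + 12) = (b - 4)*(b + 1)*(b - 3)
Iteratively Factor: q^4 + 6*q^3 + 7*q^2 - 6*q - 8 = (q + 4)*(q^3 + 2*q^2 - q - 2) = (q + 1)*(q + 4)*(q^2 + q - 2) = (q - 1)*(q + 1)*(q + 4)*(q + 2)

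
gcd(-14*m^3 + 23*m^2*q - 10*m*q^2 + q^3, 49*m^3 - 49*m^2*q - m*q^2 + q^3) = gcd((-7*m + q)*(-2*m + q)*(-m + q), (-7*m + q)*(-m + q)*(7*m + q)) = 7*m^2 - 8*m*q + q^2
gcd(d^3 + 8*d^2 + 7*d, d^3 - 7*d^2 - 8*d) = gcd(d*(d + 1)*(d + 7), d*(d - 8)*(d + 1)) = d^2 + d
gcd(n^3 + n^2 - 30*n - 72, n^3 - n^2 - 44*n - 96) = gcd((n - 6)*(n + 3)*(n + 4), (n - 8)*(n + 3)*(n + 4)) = n^2 + 7*n + 12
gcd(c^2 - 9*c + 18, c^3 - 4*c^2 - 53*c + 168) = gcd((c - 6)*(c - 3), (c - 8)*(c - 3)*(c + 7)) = c - 3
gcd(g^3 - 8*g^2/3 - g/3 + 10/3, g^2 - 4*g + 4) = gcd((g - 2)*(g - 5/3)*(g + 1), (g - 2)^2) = g - 2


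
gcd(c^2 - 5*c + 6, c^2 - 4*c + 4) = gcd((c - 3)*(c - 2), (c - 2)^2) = c - 2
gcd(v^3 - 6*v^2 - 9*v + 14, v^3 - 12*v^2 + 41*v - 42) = v - 7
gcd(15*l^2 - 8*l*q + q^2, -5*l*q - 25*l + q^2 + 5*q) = -5*l + q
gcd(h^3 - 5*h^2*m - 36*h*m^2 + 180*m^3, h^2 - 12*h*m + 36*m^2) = h - 6*m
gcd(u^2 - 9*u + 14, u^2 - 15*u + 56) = u - 7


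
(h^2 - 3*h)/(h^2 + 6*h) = (h - 3)/(h + 6)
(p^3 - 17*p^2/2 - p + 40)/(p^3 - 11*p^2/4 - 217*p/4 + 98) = 2*(2*p^2 - p - 10)/(4*p^2 + 21*p - 49)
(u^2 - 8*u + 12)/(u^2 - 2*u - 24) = (u - 2)/(u + 4)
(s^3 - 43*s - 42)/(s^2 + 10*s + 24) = (s^2 - 6*s - 7)/(s + 4)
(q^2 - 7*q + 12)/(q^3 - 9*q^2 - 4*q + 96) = (q - 3)/(q^2 - 5*q - 24)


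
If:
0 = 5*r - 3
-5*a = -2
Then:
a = 2/5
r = 3/5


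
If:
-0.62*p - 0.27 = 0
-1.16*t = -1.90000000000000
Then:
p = -0.44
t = 1.64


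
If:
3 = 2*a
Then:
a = 3/2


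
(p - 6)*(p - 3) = p^2 - 9*p + 18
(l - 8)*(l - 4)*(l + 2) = l^3 - 10*l^2 + 8*l + 64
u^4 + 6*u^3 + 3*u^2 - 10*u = u*(u - 1)*(u + 2)*(u + 5)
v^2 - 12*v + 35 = (v - 7)*(v - 5)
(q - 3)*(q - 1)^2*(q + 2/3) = q^4 - 13*q^3/3 + 11*q^2/3 + 5*q/3 - 2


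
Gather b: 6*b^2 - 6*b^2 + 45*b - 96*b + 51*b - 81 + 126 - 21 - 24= 0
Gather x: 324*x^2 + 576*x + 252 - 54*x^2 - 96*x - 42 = 270*x^2 + 480*x + 210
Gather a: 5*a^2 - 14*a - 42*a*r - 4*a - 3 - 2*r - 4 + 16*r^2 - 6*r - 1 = 5*a^2 + a*(-42*r - 18) + 16*r^2 - 8*r - 8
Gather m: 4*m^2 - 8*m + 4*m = 4*m^2 - 4*m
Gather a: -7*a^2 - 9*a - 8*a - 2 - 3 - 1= -7*a^2 - 17*a - 6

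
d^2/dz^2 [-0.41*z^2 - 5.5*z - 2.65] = -0.820000000000000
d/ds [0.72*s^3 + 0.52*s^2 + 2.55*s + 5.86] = 2.16*s^2 + 1.04*s + 2.55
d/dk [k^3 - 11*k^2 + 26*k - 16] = 3*k^2 - 22*k + 26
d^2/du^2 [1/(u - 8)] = 2/(u - 8)^3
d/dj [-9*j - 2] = -9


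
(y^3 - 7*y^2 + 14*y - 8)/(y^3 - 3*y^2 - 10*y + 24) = (y - 1)/(y + 3)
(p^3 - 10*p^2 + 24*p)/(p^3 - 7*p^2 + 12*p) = (p - 6)/(p - 3)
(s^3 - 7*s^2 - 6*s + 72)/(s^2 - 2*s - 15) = (s^2 - 10*s + 24)/(s - 5)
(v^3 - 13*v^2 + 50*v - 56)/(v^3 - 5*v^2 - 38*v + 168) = (v - 2)/(v + 6)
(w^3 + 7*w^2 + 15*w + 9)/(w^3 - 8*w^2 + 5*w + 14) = (w^2 + 6*w + 9)/(w^2 - 9*w + 14)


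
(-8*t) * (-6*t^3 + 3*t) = 48*t^4 - 24*t^2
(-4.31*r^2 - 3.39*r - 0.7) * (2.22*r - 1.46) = -9.5682*r^3 - 1.2332*r^2 + 3.3954*r + 1.022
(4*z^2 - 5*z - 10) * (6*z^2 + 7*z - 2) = 24*z^4 - 2*z^3 - 103*z^2 - 60*z + 20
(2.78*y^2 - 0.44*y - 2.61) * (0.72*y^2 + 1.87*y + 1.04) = 2.0016*y^4 + 4.8818*y^3 + 0.1892*y^2 - 5.3383*y - 2.7144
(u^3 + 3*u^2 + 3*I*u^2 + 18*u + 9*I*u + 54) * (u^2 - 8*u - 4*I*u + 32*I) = u^5 - 5*u^4 - I*u^4 + 6*u^3 + 5*I*u^3 - 150*u^2 - 48*I*u^2 - 720*u + 360*I*u + 1728*I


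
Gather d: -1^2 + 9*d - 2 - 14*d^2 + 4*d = -14*d^2 + 13*d - 3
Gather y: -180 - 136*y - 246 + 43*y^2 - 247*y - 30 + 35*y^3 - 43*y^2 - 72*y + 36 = 35*y^3 - 455*y - 420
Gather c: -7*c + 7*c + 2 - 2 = 0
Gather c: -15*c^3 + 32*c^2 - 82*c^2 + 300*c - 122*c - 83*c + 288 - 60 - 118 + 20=-15*c^3 - 50*c^2 + 95*c + 130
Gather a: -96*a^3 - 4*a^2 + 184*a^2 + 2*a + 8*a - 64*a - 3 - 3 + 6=-96*a^3 + 180*a^2 - 54*a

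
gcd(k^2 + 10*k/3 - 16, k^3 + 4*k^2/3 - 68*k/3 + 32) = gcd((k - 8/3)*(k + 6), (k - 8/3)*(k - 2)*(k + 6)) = k^2 + 10*k/3 - 16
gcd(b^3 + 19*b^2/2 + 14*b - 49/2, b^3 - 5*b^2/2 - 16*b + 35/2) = b^2 + 5*b/2 - 7/2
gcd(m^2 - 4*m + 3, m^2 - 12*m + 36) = 1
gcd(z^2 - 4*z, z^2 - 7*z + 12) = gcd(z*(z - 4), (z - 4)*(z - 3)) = z - 4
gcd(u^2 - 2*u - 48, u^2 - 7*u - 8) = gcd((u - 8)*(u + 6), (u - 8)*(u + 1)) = u - 8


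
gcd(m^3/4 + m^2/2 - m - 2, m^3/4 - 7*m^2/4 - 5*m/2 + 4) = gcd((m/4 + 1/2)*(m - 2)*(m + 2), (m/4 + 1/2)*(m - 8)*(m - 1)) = m + 2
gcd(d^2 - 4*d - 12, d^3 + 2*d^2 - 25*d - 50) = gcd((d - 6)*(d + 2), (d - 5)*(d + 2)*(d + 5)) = d + 2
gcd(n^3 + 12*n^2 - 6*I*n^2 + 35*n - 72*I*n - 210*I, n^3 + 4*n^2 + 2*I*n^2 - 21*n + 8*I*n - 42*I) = n + 7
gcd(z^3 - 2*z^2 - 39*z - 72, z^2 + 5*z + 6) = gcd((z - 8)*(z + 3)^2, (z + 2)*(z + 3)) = z + 3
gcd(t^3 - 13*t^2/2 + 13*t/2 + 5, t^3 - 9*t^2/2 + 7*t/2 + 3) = t^2 - 3*t/2 - 1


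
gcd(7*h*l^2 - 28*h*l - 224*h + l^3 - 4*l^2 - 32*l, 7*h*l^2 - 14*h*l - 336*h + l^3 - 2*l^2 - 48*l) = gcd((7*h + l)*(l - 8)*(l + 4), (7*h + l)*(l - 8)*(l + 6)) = 7*h*l - 56*h + l^2 - 8*l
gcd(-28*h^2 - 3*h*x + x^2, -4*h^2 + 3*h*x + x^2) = 4*h + x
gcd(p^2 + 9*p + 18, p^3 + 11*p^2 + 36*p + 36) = p^2 + 9*p + 18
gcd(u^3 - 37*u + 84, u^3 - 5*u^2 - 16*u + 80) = u - 4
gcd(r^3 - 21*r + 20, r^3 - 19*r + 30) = r + 5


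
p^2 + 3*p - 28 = (p - 4)*(p + 7)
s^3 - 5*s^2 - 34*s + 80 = (s - 8)*(s - 2)*(s + 5)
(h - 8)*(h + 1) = h^2 - 7*h - 8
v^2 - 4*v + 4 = (v - 2)^2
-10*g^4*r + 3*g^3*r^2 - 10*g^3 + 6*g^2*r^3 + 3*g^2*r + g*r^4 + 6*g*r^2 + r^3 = (-g + r)*(2*g + r)*(5*g + r)*(g*r + 1)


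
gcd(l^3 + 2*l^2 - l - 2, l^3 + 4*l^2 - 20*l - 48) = l + 2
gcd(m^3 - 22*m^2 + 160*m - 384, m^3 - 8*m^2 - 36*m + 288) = m^2 - 14*m + 48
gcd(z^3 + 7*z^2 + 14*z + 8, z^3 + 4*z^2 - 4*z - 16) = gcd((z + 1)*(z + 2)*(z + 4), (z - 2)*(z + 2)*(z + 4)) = z^2 + 6*z + 8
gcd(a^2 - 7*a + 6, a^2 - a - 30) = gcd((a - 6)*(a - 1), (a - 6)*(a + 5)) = a - 6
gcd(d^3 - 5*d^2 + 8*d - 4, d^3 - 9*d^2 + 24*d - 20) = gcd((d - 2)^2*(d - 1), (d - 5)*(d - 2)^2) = d^2 - 4*d + 4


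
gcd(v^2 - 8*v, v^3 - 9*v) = v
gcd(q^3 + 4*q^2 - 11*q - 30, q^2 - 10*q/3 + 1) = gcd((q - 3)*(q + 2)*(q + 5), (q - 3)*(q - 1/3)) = q - 3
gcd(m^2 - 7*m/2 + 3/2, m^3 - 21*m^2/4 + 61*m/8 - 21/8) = m^2 - 7*m/2 + 3/2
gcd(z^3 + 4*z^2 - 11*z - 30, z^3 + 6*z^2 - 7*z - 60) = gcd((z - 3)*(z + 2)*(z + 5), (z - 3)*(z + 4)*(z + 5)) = z^2 + 2*z - 15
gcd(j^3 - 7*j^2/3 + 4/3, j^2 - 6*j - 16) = 1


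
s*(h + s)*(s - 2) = h*s^2 - 2*h*s + s^3 - 2*s^2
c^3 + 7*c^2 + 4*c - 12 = (c - 1)*(c + 2)*(c + 6)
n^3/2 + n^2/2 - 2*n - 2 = (n/2 + 1)*(n - 2)*(n + 1)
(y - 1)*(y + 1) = y^2 - 1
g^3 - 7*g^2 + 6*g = g*(g - 6)*(g - 1)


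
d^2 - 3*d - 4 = (d - 4)*(d + 1)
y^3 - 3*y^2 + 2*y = y*(y - 2)*(y - 1)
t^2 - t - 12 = (t - 4)*(t + 3)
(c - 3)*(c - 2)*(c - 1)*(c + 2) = c^4 - 4*c^3 - c^2 + 16*c - 12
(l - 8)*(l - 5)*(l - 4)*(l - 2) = l^4 - 19*l^3 + 126*l^2 - 344*l + 320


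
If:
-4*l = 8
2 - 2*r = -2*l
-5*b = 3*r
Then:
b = 3/5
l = -2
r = -1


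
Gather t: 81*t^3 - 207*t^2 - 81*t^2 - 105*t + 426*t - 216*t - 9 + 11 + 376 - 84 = 81*t^3 - 288*t^2 + 105*t + 294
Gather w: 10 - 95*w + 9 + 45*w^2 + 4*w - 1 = 45*w^2 - 91*w + 18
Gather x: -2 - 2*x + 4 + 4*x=2*x + 2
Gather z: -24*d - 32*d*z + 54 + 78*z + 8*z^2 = -24*d + 8*z^2 + z*(78 - 32*d) + 54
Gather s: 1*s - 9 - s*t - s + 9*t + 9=-s*t + 9*t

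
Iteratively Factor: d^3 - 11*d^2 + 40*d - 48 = (d - 4)*(d^2 - 7*d + 12) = (d - 4)^2*(d - 3)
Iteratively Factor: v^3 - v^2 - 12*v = (v)*(v^2 - v - 12) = v*(v + 3)*(v - 4)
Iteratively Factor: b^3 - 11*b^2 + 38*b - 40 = (b - 2)*(b^2 - 9*b + 20) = (b - 4)*(b - 2)*(b - 5)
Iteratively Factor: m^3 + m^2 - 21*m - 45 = (m + 3)*(m^2 - 2*m - 15) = (m + 3)^2*(m - 5)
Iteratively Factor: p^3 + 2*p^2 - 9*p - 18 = (p - 3)*(p^2 + 5*p + 6) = (p - 3)*(p + 3)*(p + 2)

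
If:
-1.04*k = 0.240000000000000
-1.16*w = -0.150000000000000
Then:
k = -0.23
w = 0.13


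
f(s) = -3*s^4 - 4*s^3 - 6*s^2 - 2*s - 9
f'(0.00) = -2.00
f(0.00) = -9.00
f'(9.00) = -9830.00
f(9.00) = -23112.00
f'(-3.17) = 297.71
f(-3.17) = -238.47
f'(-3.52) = 414.93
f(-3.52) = -362.41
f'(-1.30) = 19.68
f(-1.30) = -16.32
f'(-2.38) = 120.36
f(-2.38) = -80.56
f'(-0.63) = 3.80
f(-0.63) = -9.59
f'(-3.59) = 441.64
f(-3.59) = -392.38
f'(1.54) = -92.77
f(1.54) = -57.79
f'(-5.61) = 1806.36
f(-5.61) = -2451.86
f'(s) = -12*s^3 - 12*s^2 - 12*s - 2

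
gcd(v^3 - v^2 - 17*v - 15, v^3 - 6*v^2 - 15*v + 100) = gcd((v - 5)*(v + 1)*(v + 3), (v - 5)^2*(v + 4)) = v - 5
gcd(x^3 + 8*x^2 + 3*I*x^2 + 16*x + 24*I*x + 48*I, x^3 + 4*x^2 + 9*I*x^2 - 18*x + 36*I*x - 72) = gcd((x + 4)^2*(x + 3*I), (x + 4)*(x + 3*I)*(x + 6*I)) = x^2 + x*(4 + 3*I) + 12*I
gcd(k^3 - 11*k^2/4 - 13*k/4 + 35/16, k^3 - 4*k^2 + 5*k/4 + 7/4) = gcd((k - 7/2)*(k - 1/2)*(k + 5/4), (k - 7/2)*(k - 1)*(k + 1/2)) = k - 7/2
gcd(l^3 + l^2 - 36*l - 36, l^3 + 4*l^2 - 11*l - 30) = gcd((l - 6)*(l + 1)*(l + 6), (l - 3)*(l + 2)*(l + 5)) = 1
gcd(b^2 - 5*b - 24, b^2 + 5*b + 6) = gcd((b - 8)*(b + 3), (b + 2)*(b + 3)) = b + 3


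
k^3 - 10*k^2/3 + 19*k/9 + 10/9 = (k - 2)*(k - 5/3)*(k + 1/3)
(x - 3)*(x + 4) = x^2 + x - 12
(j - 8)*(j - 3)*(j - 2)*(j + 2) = j^4 - 11*j^3 + 20*j^2 + 44*j - 96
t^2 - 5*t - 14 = (t - 7)*(t + 2)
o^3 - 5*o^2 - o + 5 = (o - 5)*(o - 1)*(o + 1)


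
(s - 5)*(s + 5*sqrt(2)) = s^2 - 5*s + 5*sqrt(2)*s - 25*sqrt(2)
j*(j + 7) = j^2 + 7*j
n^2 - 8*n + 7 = (n - 7)*(n - 1)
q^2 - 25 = (q - 5)*(q + 5)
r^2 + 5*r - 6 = (r - 1)*(r + 6)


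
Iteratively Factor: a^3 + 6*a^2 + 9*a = (a + 3)*(a^2 + 3*a) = (a + 3)^2*(a)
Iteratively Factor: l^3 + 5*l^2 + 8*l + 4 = (l + 2)*(l^2 + 3*l + 2) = (l + 1)*(l + 2)*(l + 2)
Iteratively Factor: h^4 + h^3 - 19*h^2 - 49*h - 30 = (h + 3)*(h^3 - 2*h^2 - 13*h - 10) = (h - 5)*(h + 3)*(h^2 + 3*h + 2) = (h - 5)*(h + 2)*(h + 3)*(h + 1)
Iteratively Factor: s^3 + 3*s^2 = (s)*(s^2 + 3*s) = s^2*(s + 3)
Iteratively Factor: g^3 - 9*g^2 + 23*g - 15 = (g - 3)*(g^2 - 6*g + 5) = (g - 5)*(g - 3)*(g - 1)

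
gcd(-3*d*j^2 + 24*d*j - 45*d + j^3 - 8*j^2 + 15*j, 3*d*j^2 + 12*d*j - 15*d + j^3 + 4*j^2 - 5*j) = 1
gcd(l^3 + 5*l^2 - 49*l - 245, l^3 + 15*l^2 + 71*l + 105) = l^2 + 12*l + 35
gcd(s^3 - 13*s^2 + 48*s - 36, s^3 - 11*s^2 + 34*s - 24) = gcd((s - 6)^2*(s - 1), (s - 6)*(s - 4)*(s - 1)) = s^2 - 7*s + 6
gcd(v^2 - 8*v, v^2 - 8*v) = v^2 - 8*v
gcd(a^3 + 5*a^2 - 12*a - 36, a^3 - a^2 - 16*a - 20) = a + 2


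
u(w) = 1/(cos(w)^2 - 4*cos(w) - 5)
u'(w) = (2*sin(w)*cos(w) - 4*sin(w))/(cos(w)^2 - 4*cos(w) - 5)^2 = 2*(cos(w) - 2)*sin(w)/(sin(w)^2 + 4*cos(w) + 4)^2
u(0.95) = -0.14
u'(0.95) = -0.05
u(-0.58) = -0.13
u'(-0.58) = 0.02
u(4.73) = -0.20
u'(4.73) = 0.15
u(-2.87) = -4.57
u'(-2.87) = 33.28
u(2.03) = -0.33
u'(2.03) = -0.48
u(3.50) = -2.65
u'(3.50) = 14.48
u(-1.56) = -0.20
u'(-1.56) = 0.16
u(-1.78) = -0.24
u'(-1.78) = 0.25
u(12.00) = -0.13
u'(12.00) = 0.02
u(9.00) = -1.90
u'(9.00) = -8.69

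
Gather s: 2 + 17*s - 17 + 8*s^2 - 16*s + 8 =8*s^2 + s - 7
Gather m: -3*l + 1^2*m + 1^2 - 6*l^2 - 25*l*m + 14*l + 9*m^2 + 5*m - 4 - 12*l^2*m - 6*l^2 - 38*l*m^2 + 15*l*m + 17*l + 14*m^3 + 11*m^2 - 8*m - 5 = -12*l^2 + 28*l + 14*m^3 + m^2*(20 - 38*l) + m*(-12*l^2 - 10*l - 2) - 8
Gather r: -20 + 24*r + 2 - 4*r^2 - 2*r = -4*r^2 + 22*r - 18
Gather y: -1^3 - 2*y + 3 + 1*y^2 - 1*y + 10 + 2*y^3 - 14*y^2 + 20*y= 2*y^3 - 13*y^2 + 17*y + 12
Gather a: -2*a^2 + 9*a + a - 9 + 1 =-2*a^2 + 10*a - 8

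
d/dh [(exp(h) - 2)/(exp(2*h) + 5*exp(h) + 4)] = (-(exp(h) - 2)*(2*exp(h) + 5) + exp(2*h) + 5*exp(h) + 4)*exp(h)/(exp(2*h) + 5*exp(h) + 4)^2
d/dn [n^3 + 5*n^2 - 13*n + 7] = 3*n^2 + 10*n - 13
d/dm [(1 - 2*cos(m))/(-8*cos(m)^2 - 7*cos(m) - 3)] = (16*cos(m)^2 - 16*cos(m) - 13)*sin(m)/(-8*sin(m)^2 + 7*cos(m) + 11)^2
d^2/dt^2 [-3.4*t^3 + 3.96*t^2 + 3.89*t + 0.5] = 7.92 - 20.4*t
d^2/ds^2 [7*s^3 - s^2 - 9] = 42*s - 2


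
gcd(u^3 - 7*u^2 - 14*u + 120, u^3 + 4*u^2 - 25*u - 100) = u^2 - u - 20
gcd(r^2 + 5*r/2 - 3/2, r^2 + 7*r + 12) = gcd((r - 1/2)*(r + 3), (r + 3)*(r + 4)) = r + 3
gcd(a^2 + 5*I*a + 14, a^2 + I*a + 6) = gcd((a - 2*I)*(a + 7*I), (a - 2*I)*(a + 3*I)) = a - 2*I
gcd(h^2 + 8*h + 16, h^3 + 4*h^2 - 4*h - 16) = h + 4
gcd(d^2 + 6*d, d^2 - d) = d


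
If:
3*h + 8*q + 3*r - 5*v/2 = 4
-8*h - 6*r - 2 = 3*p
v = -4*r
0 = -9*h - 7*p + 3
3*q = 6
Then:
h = 205/251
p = -156/251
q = 2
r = -279/251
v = 1116/251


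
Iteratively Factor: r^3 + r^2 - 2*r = (r + 2)*(r^2 - r) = (r - 1)*(r + 2)*(r)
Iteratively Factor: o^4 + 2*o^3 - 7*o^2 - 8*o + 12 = (o + 2)*(o^3 - 7*o + 6) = (o - 2)*(o + 2)*(o^2 + 2*o - 3) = (o - 2)*(o - 1)*(o + 2)*(o + 3)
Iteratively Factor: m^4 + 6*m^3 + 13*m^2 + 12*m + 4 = (m + 1)*(m^3 + 5*m^2 + 8*m + 4) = (m + 1)*(m + 2)*(m^2 + 3*m + 2) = (m + 1)^2*(m + 2)*(m + 2)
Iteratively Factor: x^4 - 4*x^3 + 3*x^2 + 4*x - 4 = (x - 2)*(x^3 - 2*x^2 - x + 2) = (x - 2)*(x - 1)*(x^2 - x - 2) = (x - 2)^2*(x - 1)*(x + 1)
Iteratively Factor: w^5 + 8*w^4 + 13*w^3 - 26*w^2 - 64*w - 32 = (w + 1)*(w^4 + 7*w^3 + 6*w^2 - 32*w - 32) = (w + 1)*(w + 4)*(w^3 + 3*w^2 - 6*w - 8) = (w - 2)*(w + 1)*(w + 4)*(w^2 + 5*w + 4) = (w - 2)*(w + 1)*(w + 4)^2*(w + 1)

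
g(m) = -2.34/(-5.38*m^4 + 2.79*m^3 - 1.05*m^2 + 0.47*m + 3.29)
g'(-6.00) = 0.00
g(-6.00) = 0.00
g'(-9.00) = 0.00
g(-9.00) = 0.00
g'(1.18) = -5.01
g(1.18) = 0.68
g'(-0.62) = 18.38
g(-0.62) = -2.06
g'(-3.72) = 0.00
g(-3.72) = 0.00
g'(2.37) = -0.03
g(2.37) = 0.02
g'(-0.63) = 23.06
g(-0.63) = -2.27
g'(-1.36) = 0.28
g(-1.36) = 0.09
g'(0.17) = 0.05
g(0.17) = -0.70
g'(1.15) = -7.44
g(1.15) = 0.86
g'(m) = -2.34*(21.52*m^3 - 8.37*m^2 + 2.1*m - 0.47)/(-5.38*m^4 + 2.79*m^3 - 1.05*m^2 + 0.47*m + 3.29)^2 = (-50.3568*m^3 + 19.5858*m^2 - 4.914*m + 1.0998)/(-5.38*m^4 + 2.79*m^3 - 1.05*m^2 + 0.47*m + 3.29)^2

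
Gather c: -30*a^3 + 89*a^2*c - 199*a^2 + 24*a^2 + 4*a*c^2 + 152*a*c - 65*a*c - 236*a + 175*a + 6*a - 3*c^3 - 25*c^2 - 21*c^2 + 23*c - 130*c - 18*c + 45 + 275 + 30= -30*a^3 - 175*a^2 - 55*a - 3*c^3 + c^2*(4*a - 46) + c*(89*a^2 + 87*a - 125) + 350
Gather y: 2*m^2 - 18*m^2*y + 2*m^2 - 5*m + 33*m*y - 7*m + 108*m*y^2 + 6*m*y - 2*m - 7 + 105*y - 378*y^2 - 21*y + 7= 4*m^2 - 14*m + y^2*(108*m - 378) + y*(-18*m^2 + 39*m + 84)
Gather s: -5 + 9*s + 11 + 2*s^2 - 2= 2*s^2 + 9*s + 4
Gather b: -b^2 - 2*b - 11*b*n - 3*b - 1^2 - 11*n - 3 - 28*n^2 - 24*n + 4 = -b^2 + b*(-11*n - 5) - 28*n^2 - 35*n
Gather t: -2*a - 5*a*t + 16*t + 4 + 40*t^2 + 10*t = -2*a + 40*t^2 + t*(26 - 5*a) + 4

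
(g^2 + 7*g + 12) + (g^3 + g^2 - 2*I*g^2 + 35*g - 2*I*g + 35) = g^3 + 2*g^2 - 2*I*g^2 + 42*g - 2*I*g + 47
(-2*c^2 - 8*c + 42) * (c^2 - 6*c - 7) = -2*c^4 + 4*c^3 + 104*c^2 - 196*c - 294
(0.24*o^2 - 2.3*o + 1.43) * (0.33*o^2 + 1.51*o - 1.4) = 0.0792*o^4 - 0.3966*o^3 - 3.3371*o^2 + 5.3793*o - 2.002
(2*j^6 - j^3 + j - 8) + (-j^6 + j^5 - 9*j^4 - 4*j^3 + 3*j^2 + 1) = j^6 + j^5 - 9*j^4 - 5*j^3 + 3*j^2 + j - 7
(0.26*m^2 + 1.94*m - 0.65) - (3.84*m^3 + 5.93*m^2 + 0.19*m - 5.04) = -3.84*m^3 - 5.67*m^2 + 1.75*m + 4.39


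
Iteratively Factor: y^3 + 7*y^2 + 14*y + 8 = (y + 2)*(y^2 + 5*y + 4) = (y + 2)*(y + 4)*(y + 1)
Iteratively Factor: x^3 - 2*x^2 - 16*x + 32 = (x - 2)*(x^2 - 16) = (x - 4)*(x - 2)*(x + 4)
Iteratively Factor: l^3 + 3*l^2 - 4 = (l - 1)*(l^2 + 4*l + 4) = (l - 1)*(l + 2)*(l + 2)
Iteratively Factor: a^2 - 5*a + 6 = (a - 3)*(a - 2)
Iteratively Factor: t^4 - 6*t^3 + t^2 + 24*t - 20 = (t + 2)*(t^3 - 8*t^2 + 17*t - 10) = (t - 2)*(t + 2)*(t^2 - 6*t + 5) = (t - 2)*(t - 1)*(t + 2)*(t - 5)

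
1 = 1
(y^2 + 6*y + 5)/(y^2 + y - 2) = (y^2 + 6*y + 5)/(y^2 + y - 2)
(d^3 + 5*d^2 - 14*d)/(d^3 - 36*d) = (d^2 + 5*d - 14)/(d^2 - 36)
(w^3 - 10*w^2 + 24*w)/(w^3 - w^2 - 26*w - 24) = w*(w - 4)/(w^2 + 5*w + 4)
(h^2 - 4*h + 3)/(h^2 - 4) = (h^2 - 4*h + 3)/(h^2 - 4)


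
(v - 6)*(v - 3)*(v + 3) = v^3 - 6*v^2 - 9*v + 54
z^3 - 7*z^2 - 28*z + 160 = (z - 8)*(z - 4)*(z + 5)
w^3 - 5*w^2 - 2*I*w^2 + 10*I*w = w*(w - 5)*(w - 2*I)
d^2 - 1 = (d - 1)*(d + 1)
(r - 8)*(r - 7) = r^2 - 15*r + 56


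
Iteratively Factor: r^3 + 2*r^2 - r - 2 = (r - 1)*(r^2 + 3*r + 2) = (r - 1)*(r + 2)*(r + 1)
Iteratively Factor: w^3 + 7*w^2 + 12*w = (w)*(w^2 + 7*w + 12) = w*(w + 4)*(w + 3)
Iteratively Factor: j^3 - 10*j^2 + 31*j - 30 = (j - 5)*(j^2 - 5*j + 6) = (j - 5)*(j - 3)*(j - 2)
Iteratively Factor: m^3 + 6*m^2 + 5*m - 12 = (m - 1)*(m^2 + 7*m + 12) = (m - 1)*(m + 4)*(m + 3)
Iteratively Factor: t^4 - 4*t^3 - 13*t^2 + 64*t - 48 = (t - 3)*(t^3 - t^2 - 16*t + 16) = (t - 3)*(t + 4)*(t^2 - 5*t + 4) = (t - 3)*(t - 1)*(t + 4)*(t - 4)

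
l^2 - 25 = (l - 5)*(l + 5)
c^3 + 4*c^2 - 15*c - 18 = (c - 3)*(c + 1)*(c + 6)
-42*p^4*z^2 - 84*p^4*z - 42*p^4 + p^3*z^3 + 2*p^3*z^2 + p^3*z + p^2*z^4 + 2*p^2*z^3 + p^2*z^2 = (-6*p + z)*(7*p + z)*(p*z + p)^2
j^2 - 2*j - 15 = (j - 5)*(j + 3)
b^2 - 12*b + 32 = (b - 8)*(b - 4)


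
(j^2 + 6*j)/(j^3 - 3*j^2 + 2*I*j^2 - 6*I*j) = (j + 6)/(j^2 + j*(-3 + 2*I) - 6*I)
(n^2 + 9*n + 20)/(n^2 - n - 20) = (n + 5)/(n - 5)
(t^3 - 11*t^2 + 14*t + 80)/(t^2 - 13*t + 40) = t + 2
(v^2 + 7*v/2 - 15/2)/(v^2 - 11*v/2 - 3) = (-2*v^2 - 7*v + 15)/(-2*v^2 + 11*v + 6)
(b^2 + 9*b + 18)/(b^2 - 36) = (b + 3)/(b - 6)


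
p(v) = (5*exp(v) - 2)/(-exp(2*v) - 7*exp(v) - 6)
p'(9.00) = 0.00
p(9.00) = 0.00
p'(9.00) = 0.00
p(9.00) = 0.00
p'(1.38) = 0.03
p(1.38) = -0.36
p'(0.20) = -0.20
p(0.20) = -0.26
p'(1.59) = 0.07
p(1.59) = -0.35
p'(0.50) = -0.15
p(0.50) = -0.31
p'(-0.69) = -0.24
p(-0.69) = -0.05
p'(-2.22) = -0.11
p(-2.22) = 0.22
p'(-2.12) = -0.11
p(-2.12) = 0.20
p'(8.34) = 0.00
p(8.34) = -0.00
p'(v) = (5*exp(v) - 2)*(2*exp(2*v) + 7*exp(v))/(-exp(2*v) - 7*exp(v) - 6)^2 + 5*exp(v)/(-exp(2*v) - 7*exp(v) - 6) = (5*exp(2*v) - 4*exp(v) - 44)*exp(v)/(exp(4*v) + 14*exp(3*v) + 61*exp(2*v) + 84*exp(v) + 36)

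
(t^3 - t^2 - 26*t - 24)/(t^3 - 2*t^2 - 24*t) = (t + 1)/t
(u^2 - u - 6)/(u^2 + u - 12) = (u + 2)/(u + 4)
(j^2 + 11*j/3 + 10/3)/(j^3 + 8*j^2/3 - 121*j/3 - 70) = (j + 2)/(j^2 + j - 42)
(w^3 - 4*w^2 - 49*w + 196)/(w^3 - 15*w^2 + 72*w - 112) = (w + 7)/(w - 4)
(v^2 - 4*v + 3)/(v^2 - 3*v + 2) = (v - 3)/(v - 2)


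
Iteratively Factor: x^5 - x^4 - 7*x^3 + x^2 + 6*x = (x - 3)*(x^4 + 2*x^3 - x^2 - 2*x) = x*(x - 3)*(x^3 + 2*x^2 - x - 2) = x*(x - 3)*(x + 2)*(x^2 - 1) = x*(x - 3)*(x - 1)*(x + 2)*(x + 1)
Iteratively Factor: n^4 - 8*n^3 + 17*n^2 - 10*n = (n - 1)*(n^3 - 7*n^2 + 10*n) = (n - 2)*(n - 1)*(n^2 - 5*n) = n*(n - 2)*(n - 1)*(n - 5)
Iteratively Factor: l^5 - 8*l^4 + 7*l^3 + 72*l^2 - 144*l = (l)*(l^4 - 8*l^3 + 7*l^2 + 72*l - 144) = l*(l - 3)*(l^3 - 5*l^2 - 8*l + 48) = l*(l - 4)*(l - 3)*(l^2 - l - 12) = l*(l - 4)^2*(l - 3)*(l + 3)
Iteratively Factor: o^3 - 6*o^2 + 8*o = (o)*(o^2 - 6*o + 8) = o*(o - 2)*(o - 4)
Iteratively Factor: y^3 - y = (y)*(y^2 - 1) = y*(y + 1)*(y - 1)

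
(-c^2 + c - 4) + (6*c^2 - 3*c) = 5*c^2 - 2*c - 4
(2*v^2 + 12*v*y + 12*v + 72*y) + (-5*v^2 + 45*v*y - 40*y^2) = -3*v^2 + 57*v*y + 12*v - 40*y^2 + 72*y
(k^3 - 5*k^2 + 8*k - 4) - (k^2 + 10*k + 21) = k^3 - 6*k^2 - 2*k - 25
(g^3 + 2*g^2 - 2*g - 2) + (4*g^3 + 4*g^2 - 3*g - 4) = 5*g^3 + 6*g^2 - 5*g - 6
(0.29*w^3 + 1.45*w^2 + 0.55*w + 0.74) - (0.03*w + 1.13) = 0.29*w^3 + 1.45*w^2 + 0.52*w - 0.39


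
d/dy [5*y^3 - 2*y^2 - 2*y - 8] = 15*y^2 - 4*y - 2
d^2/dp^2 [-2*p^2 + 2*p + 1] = -4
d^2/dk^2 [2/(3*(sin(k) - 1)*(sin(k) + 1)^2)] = 2*(7*sin(k)/cos(k)^2 + 9 - 13/cos(k)^2)/(3*(sin(k) + 1)*cos(k)^2)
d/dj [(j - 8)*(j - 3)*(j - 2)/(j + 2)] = (2*j^3 - 7*j^2 - 52*j + 140)/(j^2 + 4*j + 4)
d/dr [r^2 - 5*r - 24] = 2*r - 5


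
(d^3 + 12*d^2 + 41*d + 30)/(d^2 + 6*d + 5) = d + 6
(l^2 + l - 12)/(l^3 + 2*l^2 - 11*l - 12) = 1/(l + 1)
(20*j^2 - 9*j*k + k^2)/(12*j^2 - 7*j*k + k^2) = (5*j - k)/(3*j - k)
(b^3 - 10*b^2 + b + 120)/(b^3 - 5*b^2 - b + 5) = (b^2 - 5*b - 24)/(b^2 - 1)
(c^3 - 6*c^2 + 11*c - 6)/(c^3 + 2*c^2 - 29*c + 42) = (c - 1)/(c + 7)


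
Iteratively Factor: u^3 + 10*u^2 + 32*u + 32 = (u + 4)*(u^2 + 6*u + 8) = (u + 2)*(u + 4)*(u + 4)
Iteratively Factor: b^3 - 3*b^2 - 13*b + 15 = (b - 1)*(b^2 - 2*b - 15) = (b - 5)*(b - 1)*(b + 3)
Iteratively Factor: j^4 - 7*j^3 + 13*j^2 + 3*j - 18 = (j - 2)*(j^3 - 5*j^2 + 3*j + 9) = (j - 3)*(j - 2)*(j^2 - 2*j - 3) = (j - 3)*(j - 2)*(j + 1)*(j - 3)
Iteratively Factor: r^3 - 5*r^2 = (r - 5)*(r^2) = r*(r - 5)*(r)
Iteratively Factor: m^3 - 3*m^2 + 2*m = (m - 1)*(m^2 - 2*m) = m*(m - 1)*(m - 2)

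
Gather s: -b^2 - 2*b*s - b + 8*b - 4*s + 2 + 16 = -b^2 + 7*b + s*(-2*b - 4) + 18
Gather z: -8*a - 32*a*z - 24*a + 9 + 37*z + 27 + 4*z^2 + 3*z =-32*a + 4*z^2 + z*(40 - 32*a) + 36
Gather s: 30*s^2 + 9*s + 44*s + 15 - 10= 30*s^2 + 53*s + 5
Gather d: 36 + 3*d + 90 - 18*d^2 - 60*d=-18*d^2 - 57*d + 126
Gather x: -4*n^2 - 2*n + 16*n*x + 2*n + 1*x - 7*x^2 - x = -4*n^2 + 16*n*x - 7*x^2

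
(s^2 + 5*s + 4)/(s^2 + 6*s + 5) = (s + 4)/(s + 5)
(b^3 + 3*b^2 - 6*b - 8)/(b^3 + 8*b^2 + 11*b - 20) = (b^2 - b - 2)/(b^2 + 4*b - 5)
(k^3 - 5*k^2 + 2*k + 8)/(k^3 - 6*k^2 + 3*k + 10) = (k - 4)/(k - 5)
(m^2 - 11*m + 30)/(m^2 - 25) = (m - 6)/(m + 5)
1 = 1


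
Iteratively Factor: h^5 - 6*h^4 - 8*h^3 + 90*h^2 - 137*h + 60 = (h - 5)*(h^4 - h^3 - 13*h^2 + 25*h - 12) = (h - 5)*(h - 3)*(h^3 + 2*h^2 - 7*h + 4) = (h - 5)*(h - 3)*(h - 1)*(h^2 + 3*h - 4) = (h - 5)*(h - 3)*(h - 1)*(h + 4)*(h - 1)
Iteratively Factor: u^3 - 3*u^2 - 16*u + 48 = (u - 3)*(u^2 - 16) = (u - 4)*(u - 3)*(u + 4)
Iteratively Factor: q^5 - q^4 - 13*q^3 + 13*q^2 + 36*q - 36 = (q + 2)*(q^4 - 3*q^3 - 7*q^2 + 27*q - 18) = (q - 3)*(q + 2)*(q^3 - 7*q + 6) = (q - 3)*(q + 2)*(q + 3)*(q^2 - 3*q + 2) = (q - 3)*(q - 1)*(q + 2)*(q + 3)*(q - 2)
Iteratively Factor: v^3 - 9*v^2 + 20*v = (v)*(v^2 - 9*v + 20) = v*(v - 4)*(v - 5)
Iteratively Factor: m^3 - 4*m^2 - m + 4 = (m + 1)*(m^2 - 5*m + 4) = (m - 1)*(m + 1)*(m - 4)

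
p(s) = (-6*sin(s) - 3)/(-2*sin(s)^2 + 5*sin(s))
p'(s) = (4*sin(s)*cos(s) - 5*cos(s))*(-6*sin(s) - 3)/(-2*sin(s)^2 + 5*sin(s))^2 - 6*cos(s)/(-2*sin(s)^2 + 5*sin(s))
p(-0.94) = -0.35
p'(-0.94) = 0.35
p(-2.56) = -0.09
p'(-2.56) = -1.34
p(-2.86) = 0.86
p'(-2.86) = -7.02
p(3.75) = -0.12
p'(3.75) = -1.19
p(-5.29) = -2.88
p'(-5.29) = -0.24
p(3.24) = 4.72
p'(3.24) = -61.33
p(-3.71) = -2.95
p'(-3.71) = -0.96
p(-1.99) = -0.40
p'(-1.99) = -0.17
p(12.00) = -0.07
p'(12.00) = 1.43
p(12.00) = -0.07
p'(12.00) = 1.43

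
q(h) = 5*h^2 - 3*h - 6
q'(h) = 10*h - 3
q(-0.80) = -0.40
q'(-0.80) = -11.00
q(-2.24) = 25.81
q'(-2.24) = -25.40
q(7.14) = 227.48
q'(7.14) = 68.40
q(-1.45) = 8.86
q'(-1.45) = -17.50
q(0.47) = -6.31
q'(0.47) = 1.70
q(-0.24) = -4.99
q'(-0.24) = -5.40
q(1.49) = 0.63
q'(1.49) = 11.90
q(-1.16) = 4.21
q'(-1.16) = -14.60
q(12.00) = 678.00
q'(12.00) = 117.00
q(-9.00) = 426.00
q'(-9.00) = -93.00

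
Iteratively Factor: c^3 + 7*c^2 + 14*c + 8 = (c + 1)*(c^2 + 6*c + 8) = (c + 1)*(c + 4)*(c + 2)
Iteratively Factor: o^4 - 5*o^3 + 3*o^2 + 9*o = (o - 3)*(o^3 - 2*o^2 - 3*o) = (o - 3)*(o + 1)*(o^2 - 3*o) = o*(o - 3)*(o + 1)*(o - 3)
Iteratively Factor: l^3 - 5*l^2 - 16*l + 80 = (l - 4)*(l^2 - l - 20) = (l - 4)*(l + 4)*(l - 5)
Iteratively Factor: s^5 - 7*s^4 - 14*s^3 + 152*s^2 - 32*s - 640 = (s - 5)*(s^4 - 2*s^3 - 24*s^2 + 32*s + 128) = (s - 5)*(s - 4)*(s^3 + 2*s^2 - 16*s - 32) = (s - 5)*(s - 4)*(s + 2)*(s^2 - 16) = (s - 5)*(s - 4)*(s + 2)*(s + 4)*(s - 4)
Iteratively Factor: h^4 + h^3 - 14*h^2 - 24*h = (h + 3)*(h^3 - 2*h^2 - 8*h) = (h + 2)*(h + 3)*(h^2 - 4*h) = (h - 4)*(h + 2)*(h + 3)*(h)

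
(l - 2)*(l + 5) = l^2 + 3*l - 10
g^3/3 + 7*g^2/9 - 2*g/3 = g*(g/3 + 1)*(g - 2/3)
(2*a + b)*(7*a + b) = 14*a^2 + 9*a*b + b^2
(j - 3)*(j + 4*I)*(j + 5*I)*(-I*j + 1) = -I*j^4 + 10*j^3 + 3*I*j^3 - 30*j^2 + 29*I*j^2 - 20*j - 87*I*j + 60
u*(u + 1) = u^2 + u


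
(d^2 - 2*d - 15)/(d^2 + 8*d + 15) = (d - 5)/(d + 5)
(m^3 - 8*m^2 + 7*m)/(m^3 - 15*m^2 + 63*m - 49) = m/(m - 7)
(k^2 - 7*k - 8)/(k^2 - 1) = (k - 8)/(k - 1)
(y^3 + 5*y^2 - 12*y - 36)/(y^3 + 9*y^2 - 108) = (y + 2)/(y + 6)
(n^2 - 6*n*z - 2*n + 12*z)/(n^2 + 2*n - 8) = (n - 6*z)/(n + 4)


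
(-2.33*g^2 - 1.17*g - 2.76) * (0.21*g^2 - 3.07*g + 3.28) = -0.4893*g^4 + 6.9074*g^3 - 4.6301*g^2 + 4.6356*g - 9.0528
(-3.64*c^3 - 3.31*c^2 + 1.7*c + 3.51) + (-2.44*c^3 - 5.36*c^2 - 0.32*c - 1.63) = -6.08*c^3 - 8.67*c^2 + 1.38*c + 1.88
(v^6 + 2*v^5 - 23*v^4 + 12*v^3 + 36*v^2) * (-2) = -2*v^6 - 4*v^5 + 46*v^4 - 24*v^3 - 72*v^2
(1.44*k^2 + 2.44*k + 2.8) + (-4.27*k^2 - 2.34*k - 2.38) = -2.83*k^2 + 0.1*k + 0.42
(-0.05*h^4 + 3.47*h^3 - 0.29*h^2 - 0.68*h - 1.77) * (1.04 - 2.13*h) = 0.1065*h^5 - 7.4431*h^4 + 4.2265*h^3 + 1.1468*h^2 + 3.0629*h - 1.8408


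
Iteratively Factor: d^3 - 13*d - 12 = (d + 3)*(d^2 - 3*d - 4) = (d + 1)*(d + 3)*(d - 4)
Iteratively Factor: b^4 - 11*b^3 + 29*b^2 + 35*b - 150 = (b - 5)*(b^3 - 6*b^2 - b + 30) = (b - 5)*(b + 2)*(b^2 - 8*b + 15) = (b - 5)*(b - 3)*(b + 2)*(b - 5)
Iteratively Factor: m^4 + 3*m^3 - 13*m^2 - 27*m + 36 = (m - 3)*(m^3 + 6*m^2 + 5*m - 12) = (m - 3)*(m + 4)*(m^2 + 2*m - 3) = (m - 3)*(m - 1)*(m + 4)*(m + 3)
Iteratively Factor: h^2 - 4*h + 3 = (h - 1)*(h - 3)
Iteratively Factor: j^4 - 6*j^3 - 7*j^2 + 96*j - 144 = (j + 4)*(j^3 - 10*j^2 + 33*j - 36) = (j - 3)*(j + 4)*(j^2 - 7*j + 12) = (j - 4)*(j - 3)*(j + 4)*(j - 3)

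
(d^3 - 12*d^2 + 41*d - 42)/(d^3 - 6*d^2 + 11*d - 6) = (d - 7)/(d - 1)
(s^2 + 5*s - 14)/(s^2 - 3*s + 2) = (s + 7)/(s - 1)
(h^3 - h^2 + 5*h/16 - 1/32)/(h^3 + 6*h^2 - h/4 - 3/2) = (16*h^2 - 8*h + 1)/(8*(2*h^2 + 13*h + 6))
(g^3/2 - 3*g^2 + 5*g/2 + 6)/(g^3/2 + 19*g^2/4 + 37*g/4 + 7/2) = 2*(g^3 - 6*g^2 + 5*g + 12)/(2*g^3 + 19*g^2 + 37*g + 14)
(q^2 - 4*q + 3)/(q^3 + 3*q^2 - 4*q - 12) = (q^2 - 4*q + 3)/(q^3 + 3*q^2 - 4*q - 12)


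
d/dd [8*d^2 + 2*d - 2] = 16*d + 2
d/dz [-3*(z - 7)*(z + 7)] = -6*z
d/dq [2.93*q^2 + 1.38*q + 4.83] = 5.86*q + 1.38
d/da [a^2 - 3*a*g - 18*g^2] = 2*a - 3*g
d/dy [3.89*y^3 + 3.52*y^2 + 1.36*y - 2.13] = 11.67*y^2 + 7.04*y + 1.36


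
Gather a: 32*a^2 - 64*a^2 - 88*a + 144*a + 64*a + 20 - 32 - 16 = -32*a^2 + 120*a - 28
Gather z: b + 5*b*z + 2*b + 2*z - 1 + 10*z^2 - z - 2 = 3*b + 10*z^2 + z*(5*b + 1) - 3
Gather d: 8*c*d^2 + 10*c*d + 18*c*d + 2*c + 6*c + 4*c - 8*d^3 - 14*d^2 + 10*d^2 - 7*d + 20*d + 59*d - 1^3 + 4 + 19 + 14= 12*c - 8*d^3 + d^2*(8*c - 4) + d*(28*c + 72) + 36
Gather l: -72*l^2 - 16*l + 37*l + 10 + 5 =-72*l^2 + 21*l + 15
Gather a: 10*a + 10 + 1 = 10*a + 11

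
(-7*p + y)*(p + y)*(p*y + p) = -7*p^3*y - 7*p^3 - 6*p^2*y^2 - 6*p^2*y + p*y^3 + p*y^2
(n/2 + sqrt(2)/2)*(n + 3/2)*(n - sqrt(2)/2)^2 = n^4/2 + 3*n^3/4 - 3*n^2/4 - 9*n/8 + sqrt(2)*n/4 + 3*sqrt(2)/8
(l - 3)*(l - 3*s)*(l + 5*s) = l^3 + 2*l^2*s - 3*l^2 - 15*l*s^2 - 6*l*s + 45*s^2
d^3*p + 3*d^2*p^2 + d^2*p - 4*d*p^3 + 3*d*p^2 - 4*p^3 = (d - p)*(d + 4*p)*(d*p + p)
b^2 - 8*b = b*(b - 8)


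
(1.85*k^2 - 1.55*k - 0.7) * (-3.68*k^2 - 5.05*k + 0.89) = -6.808*k^4 - 3.6385*k^3 + 12.05*k^2 + 2.1555*k - 0.623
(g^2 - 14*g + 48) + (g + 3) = g^2 - 13*g + 51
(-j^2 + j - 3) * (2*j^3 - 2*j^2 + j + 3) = -2*j^5 + 4*j^4 - 9*j^3 + 4*j^2 - 9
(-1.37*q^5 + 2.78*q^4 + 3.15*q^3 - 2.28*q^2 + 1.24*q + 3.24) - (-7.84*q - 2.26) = -1.37*q^5 + 2.78*q^4 + 3.15*q^3 - 2.28*q^2 + 9.08*q + 5.5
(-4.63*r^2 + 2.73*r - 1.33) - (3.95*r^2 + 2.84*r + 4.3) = -8.58*r^2 - 0.11*r - 5.63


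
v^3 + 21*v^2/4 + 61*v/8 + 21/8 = (v + 1/2)*(v + 7/4)*(v + 3)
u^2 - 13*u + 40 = (u - 8)*(u - 5)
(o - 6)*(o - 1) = o^2 - 7*o + 6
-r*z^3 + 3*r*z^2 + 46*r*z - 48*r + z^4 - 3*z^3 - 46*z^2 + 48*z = (-r + z)*(z - 8)*(z - 1)*(z + 6)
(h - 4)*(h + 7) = h^2 + 3*h - 28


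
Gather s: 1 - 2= -1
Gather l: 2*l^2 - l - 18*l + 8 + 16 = 2*l^2 - 19*l + 24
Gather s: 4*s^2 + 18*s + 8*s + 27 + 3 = 4*s^2 + 26*s + 30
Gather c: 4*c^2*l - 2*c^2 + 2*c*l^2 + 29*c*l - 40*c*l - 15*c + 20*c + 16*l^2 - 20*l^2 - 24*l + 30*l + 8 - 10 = c^2*(4*l - 2) + c*(2*l^2 - 11*l + 5) - 4*l^2 + 6*l - 2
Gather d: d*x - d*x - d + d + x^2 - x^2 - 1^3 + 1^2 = 0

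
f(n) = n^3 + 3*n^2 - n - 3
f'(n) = 3*n^2 + 6*n - 1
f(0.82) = -1.25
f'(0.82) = 5.94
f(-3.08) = -0.68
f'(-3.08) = 8.98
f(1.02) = 0.16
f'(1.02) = 8.24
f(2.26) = 21.61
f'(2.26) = 27.88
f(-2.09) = 3.06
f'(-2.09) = -0.44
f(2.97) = 46.69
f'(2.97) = 43.28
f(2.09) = 17.14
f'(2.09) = 24.64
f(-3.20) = -1.85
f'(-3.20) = 10.52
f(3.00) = 48.00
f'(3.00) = 44.00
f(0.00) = -3.00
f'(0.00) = -1.00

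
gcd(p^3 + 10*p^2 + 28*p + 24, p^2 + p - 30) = p + 6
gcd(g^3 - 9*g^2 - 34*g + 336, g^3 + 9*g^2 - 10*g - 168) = g + 6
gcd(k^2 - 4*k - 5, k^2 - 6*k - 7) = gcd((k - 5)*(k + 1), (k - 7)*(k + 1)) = k + 1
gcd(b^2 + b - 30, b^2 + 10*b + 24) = b + 6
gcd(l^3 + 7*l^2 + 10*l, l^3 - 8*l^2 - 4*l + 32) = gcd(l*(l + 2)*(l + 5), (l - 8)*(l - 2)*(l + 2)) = l + 2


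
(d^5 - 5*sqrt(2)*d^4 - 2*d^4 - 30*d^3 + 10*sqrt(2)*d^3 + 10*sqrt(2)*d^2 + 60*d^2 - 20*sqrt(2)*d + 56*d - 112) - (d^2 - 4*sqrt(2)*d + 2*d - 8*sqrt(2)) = d^5 - 5*sqrt(2)*d^4 - 2*d^4 - 30*d^3 + 10*sqrt(2)*d^3 + 10*sqrt(2)*d^2 + 59*d^2 - 16*sqrt(2)*d + 54*d - 112 + 8*sqrt(2)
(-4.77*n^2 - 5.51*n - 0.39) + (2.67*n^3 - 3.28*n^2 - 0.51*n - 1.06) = 2.67*n^3 - 8.05*n^2 - 6.02*n - 1.45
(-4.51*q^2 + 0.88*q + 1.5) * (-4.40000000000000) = 19.844*q^2 - 3.872*q - 6.6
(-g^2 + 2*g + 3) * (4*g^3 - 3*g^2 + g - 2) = -4*g^5 + 11*g^4 + 5*g^3 - 5*g^2 - g - 6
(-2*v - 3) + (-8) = -2*v - 11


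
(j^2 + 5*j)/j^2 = (j + 5)/j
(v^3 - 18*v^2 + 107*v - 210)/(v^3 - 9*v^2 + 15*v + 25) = (v^2 - 13*v + 42)/(v^2 - 4*v - 5)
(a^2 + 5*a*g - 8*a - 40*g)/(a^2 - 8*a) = (a + 5*g)/a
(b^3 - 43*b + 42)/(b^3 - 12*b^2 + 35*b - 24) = (b^2 + b - 42)/(b^2 - 11*b + 24)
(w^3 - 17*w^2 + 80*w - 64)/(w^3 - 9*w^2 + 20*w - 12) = (w^2 - 16*w + 64)/(w^2 - 8*w + 12)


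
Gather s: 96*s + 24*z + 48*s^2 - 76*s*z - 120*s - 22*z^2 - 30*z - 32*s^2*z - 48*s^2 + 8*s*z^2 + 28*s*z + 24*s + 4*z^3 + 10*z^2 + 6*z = -32*s^2*z + s*(8*z^2 - 48*z) + 4*z^3 - 12*z^2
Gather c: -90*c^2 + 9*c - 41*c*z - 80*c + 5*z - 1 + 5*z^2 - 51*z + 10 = -90*c^2 + c*(-41*z - 71) + 5*z^2 - 46*z + 9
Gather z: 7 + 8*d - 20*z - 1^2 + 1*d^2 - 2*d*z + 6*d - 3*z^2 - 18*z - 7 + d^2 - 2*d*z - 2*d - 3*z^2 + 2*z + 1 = 2*d^2 + 12*d - 6*z^2 + z*(-4*d - 36)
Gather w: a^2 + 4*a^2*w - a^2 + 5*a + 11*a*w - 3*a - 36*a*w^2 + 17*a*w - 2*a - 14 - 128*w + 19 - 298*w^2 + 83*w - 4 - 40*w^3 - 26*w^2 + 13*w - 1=-40*w^3 + w^2*(-36*a - 324) + w*(4*a^2 + 28*a - 32)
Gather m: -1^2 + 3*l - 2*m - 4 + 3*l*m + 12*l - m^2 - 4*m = 15*l - m^2 + m*(3*l - 6) - 5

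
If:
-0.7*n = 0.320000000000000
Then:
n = -0.46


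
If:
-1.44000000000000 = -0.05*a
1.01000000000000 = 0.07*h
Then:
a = 28.80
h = 14.43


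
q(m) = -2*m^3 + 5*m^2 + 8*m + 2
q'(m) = -6*m^2 + 10*m + 8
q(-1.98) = 21.29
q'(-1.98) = -35.32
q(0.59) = 8.05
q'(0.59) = 11.81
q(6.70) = -321.48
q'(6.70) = -194.34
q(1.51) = 18.59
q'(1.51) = 9.42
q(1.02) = 13.24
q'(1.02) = 11.96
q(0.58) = 7.93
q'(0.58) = 11.78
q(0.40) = 5.87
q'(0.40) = 11.04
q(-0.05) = 1.61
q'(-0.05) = 7.48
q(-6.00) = 566.00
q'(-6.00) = -268.00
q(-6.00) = 566.00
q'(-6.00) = -268.00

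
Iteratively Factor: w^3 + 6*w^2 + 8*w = (w + 2)*(w^2 + 4*w) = w*(w + 2)*(w + 4)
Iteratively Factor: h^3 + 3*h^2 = (h)*(h^2 + 3*h) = h*(h + 3)*(h)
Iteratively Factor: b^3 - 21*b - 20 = (b - 5)*(b^2 + 5*b + 4) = (b - 5)*(b + 4)*(b + 1)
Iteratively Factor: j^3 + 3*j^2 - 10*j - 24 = (j + 4)*(j^2 - j - 6) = (j + 2)*(j + 4)*(j - 3)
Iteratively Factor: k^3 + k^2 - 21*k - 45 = (k - 5)*(k^2 + 6*k + 9) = (k - 5)*(k + 3)*(k + 3)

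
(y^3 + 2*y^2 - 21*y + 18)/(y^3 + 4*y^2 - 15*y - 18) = (y - 1)/(y + 1)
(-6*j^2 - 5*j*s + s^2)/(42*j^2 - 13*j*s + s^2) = (j + s)/(-7*j + s)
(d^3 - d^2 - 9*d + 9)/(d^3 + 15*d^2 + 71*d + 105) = (d^2 - 4*d + 3)/(d^2 + 12*d + 35)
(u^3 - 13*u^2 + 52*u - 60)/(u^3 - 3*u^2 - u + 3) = (u^3 - 13*u^2 + 52*u - 60)/(u^3 - 3*u^2 - u + 3)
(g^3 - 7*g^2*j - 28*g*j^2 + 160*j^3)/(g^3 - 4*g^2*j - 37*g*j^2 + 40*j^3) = (g - 4*j)/(g - j)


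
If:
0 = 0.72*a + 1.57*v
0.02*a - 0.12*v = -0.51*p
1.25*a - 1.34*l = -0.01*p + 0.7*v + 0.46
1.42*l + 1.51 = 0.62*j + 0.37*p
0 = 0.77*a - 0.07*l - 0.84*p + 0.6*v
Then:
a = -0.04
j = 1.53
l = -0.40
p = 0.01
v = 0.02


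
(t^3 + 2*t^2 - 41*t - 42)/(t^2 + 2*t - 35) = (t^2 - 5*t - 6)/(t - 5)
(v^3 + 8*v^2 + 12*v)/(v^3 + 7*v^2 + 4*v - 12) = v/(v - 1)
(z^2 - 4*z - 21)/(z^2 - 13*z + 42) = (z + 3)/(z - 6)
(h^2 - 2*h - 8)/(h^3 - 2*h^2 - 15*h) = (-h^2 + 2*h + 8)/(h*(-h^2 + 2*h + 15))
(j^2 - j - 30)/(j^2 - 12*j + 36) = (j + 5)/(j - 6)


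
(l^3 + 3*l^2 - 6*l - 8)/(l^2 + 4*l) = l - 1 - 2/l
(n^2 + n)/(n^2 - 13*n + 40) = n*(n + 1)/(n^2 - 13*n + 40)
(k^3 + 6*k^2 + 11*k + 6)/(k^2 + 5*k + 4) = (k^2 + 5*k + 6)/(k + 4)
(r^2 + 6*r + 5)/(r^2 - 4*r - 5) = (r + 5)/(r - 5)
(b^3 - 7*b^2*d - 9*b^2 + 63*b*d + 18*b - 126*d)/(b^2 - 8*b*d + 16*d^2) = (b^3 - 7*b^2*d - 9*b^2 + 63*b*d + 18*b - 126*d)/(b^2 - 8*b*d + 16*d^2)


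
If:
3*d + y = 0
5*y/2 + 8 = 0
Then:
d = 16/15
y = -16/5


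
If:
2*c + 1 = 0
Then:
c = -1/2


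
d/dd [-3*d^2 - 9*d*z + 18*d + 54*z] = -6*d - 9*z + 18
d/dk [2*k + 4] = 2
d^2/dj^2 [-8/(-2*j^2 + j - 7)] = 16*(-4*j^2 + 2*j + (4*j - 1)^2 - 14)/(2*j^2 - j + 7)^3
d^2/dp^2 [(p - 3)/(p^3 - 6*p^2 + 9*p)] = 6*(p^2 - 3*p + 3)/(p^3*(p^3 - 9*p^2 + 27*p - 27))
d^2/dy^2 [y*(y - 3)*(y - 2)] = 6*y - 10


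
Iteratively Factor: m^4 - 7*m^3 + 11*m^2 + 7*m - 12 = (m - 3)*(m^3 - 4*m^2 - m + 4) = (m - 3)*(m - 1)*(m^2 - 3*m - 4) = (m - 4)*(m - 3)*(m - 1)*(m + 1)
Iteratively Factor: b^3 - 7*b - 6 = (b + 2)*(b^2 - 2*b - 3) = (b + 1)*(b + 2)*(b - 3)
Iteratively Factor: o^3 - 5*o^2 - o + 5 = (o - 5)*(o^2 - 1) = (o - 5)*(o - 1)*(o + 1)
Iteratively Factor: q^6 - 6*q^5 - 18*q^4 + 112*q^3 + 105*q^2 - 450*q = (q)*(q^5 - 6*q^4 - 18*q^3 + 112*q^2 + 105*q - 450) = q*(q + 3)*(q^4 - 9*q^3 + 9*q^2 + 85*q - 150) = q*(q - 5)*(q + 3)*(q^3 - 4*q^2 - 11*q + 30) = q*(q - 5)*(q + 3)^2*(q^2 - 7*q + 10) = q*(q - 5)*(q - 2)*(q + 3)^2*(q - 5)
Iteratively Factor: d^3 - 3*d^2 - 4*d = (d - 4)*(d^2 + d) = (d - 4)*(d + 1)*(d)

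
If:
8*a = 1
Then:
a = 1/8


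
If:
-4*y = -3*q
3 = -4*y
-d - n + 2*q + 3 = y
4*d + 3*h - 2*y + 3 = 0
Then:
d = 7/4 - n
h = 4*n/3 - 23/6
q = -1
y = -3/4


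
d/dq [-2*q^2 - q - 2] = -4*q - 1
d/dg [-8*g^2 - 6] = -16*g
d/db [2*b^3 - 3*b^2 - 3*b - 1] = 6*b^2 - 6*b - 3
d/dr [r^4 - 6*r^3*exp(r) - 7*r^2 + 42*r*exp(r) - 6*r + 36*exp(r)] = -6*r^3*exp(r) + 4*r^3 - 18*r^2*exp(r) + 42*r*exp(r) - 14*r + 78*exp(r) - 6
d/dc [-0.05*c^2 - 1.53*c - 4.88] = -0.1*c - 1.53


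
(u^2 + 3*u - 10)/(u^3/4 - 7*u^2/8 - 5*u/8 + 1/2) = 8*(u^2 + 3*u - 10)/(2*u^3 - 7*u^2 - 5*u + 4)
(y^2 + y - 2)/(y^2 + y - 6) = (y^2 + y - 2)/(y^2 + y - 6)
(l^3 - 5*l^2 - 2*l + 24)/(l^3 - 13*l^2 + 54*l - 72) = (l + 2)/(l - 6)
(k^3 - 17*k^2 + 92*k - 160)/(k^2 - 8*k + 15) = (k^2 - 12*k + 32)/(k - 3)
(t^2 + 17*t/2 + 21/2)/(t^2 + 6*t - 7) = (t + 3/2)/(t - 1)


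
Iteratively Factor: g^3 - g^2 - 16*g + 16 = (g - 1)*(g^2 - 16) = (g - 1)*(g + 4)*(g - 4)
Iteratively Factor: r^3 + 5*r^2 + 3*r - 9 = (r - 1)*(r^2 + 6*r + 9) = (r - 1)*(r + 3)*(r + 3)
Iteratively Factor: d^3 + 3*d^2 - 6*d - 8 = (d + 1)*(d^2 + 2*d - 8) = (d + 1)*(d + 4)*(d - 2)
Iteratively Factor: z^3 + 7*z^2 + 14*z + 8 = (z + 4)*(z^2 + 3*z + 2) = (z + 2)*(z + 4)*(z + 1)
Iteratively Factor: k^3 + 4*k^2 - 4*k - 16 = (k + 4)*(k^2 - 4) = (k - 2)*(k + 4)*(k + 2)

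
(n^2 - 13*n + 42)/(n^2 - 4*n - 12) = (n - 7)/(n + 2)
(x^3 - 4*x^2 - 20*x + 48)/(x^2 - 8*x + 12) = x + 4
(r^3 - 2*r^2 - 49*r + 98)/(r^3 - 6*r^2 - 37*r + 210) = (r^2 + 5*r - 14)/(r^2 + r - 30)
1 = 1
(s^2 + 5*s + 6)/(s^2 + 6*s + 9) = (s + 2)/(s + 3)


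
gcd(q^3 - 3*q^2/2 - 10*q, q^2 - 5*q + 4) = q - 4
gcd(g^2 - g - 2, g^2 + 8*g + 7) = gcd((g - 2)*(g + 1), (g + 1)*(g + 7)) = g + 1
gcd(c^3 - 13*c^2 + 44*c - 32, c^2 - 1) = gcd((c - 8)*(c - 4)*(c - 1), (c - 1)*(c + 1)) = c - 1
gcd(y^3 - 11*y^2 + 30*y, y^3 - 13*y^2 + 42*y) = y^2 - 6*y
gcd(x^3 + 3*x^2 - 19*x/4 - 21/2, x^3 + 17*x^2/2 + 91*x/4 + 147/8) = x^2 + 5*x + 21/4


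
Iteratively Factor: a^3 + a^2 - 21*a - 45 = (a - 5)*(a^2 + 6*a + 9) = (a - 5)*(a + 3)*(a + 3)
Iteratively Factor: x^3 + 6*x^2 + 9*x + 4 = (x + 4)*(x^2 + 2*x + 1) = (x + 1)*(x + 4)*(x + 1)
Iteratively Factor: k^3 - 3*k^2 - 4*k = (k)*(k^2 - 3*k - 4) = k*(k + 1)*(k - 4)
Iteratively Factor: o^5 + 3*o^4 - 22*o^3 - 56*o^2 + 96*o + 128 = (o + 4)*(o^4 - o^3 - 18*o^2 + 16*o + 32) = (o + 1)*(o + 4)*(o^3 - 2*o^2 - 16*o + 32) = (o - 4)*(o + 1)*(o + 4)*(o^2 + 2*o - 8) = (o - 4)*(o - 2)*(o + 1)*(o + 4)*(o + 4)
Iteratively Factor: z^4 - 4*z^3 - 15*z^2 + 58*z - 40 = (z - 5)*(z^3 + z^2 - 10*z + 8) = (z - 5)*(z + 4)*(z^2 - 3*z + 2) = (z - 5)*(z - 2)*(z + 4)*(z - 1)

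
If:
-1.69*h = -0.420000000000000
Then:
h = 0.25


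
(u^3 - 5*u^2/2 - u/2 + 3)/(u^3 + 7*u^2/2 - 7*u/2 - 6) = (u - 2)/(u + 4)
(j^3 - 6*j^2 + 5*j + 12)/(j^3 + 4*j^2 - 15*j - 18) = (j - 4)/(j + 6)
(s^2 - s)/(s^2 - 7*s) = (s - 1)/(s - 7)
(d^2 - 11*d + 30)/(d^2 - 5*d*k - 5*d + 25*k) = (d - 6)/(d - 5*k)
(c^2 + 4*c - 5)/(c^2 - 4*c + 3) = (c + 5)/(c - 3)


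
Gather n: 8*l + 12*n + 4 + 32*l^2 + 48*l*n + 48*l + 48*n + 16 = 32*l^2 + 56*l + n*(48*l + 60) + 20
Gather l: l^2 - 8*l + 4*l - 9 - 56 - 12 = l^2 - 4*l - 77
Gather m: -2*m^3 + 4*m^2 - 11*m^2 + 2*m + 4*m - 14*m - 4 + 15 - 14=-2*m^3 - 7*m^2 - 8*m - 3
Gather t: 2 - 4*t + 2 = 4 - 4*t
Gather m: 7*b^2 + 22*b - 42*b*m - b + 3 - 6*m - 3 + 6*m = 7*b^2 - 42*b*m + 21*b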